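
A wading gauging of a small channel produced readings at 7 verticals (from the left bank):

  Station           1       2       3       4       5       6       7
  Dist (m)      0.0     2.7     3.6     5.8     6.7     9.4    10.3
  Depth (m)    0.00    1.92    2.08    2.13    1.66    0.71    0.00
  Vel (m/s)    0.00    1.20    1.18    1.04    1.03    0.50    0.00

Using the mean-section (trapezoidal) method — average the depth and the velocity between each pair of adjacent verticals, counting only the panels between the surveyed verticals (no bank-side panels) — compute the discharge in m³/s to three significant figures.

13.1 m³/s

Panel 1-2: Δb = 2.7 m, d̄ = (0.00+1.92)/2 = 0.96, v̄ = (0.00+1.20)/2 = 0.6 → q = 2.7×0.96×0.6 = 1.555 m³/s
Panel 2-3: Δb = 0.9 m, d̄ = (1.92+2.08)/2 = 2, v̄ = (1.20+1.18)/2 = 1.19 → q = 0.9×2×1.19 = 2.142 m³/s
Panel 3-4: Δb = 2.2 m, d̄ = (2.08+2.13)/2 = 2.105, v̄ = (1.18+1.04)/2 = 1.11 → q = 2.2×2.105×1.11 = 5.140 m³/s
Panel 4-5: Δb = 0.9 m, d̄ = (2.13+1.66)/2 = 1.895, v̄ = (1.04+1.03)/2 = 1.035 → q = 0.9×1.895×1.035 = 1.765 m³/s
Panel 5-6: Δb = 2.7 m, d̄ = (1.66+0.71)/2 = 1.185, v̄ = (1.03+0.50)/2 = 0.765 → q = 2.7×1.185×0.765 = 2.448 m³/s
Panel 6-7: Δb = 0.9 m, d̄ = (0.71+0.00)/2 = 0.355, v̄ = (0.50+0.00)/2 = 0.25 → q = 0.9×0.355×0.25 = 0.07988 m³/s
Q = Σ q = 13.13 m³/s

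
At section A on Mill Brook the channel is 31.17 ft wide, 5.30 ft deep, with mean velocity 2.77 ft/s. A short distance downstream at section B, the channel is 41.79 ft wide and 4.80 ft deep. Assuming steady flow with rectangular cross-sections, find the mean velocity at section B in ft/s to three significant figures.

2.28 ft/s

Q = A₁V₁ = (31.17×5.30) × 2.77 = 457.6 ft³/s
A₂ = 41.79 × 4.80 = 200.6 ft²
V₂ = Q/A₂ = 457.6/200.6 = 2.281 ft/s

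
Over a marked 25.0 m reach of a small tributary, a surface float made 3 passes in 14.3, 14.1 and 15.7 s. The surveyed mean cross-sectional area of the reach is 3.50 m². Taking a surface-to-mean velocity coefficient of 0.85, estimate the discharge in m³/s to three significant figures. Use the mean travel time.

t̄ = (14.3 + 14.1 + 15.7) / 3 = 14.7 s
v_surface = L / t̄ = 25.0 / 14.7 = 1.701 m/s
v_mean = 0.85 × 1.701 = 1.446 m/s
Q = A × v_mean = 3.50 × 1.446 = 5.060 m³/s

5.06 m³/s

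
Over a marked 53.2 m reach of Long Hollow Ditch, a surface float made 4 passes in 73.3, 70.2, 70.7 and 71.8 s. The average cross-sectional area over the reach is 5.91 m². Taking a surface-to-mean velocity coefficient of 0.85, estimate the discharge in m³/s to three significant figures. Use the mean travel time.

3.74 m³/s

t̄ = (73.3 + 70.2 + 70.7 + 71.8) / 4 = 71.5 s
v_surface = L / t̄ = 53.2 / 71.5 = 0.7441 m/s
v_mean = 0.85 × 0.7441 = 0.6324 m/s
Q = A × v_mean = 5.91 × 0.6324 = 3.738 m³/s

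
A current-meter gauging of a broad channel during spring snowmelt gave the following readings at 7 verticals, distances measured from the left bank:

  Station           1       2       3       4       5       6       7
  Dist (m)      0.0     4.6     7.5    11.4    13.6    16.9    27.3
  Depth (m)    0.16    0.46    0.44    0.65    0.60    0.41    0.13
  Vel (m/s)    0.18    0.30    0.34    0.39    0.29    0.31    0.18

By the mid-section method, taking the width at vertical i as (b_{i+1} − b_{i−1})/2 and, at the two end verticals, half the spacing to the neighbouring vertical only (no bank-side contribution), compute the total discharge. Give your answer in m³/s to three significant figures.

w_1 = (4.6 − 0.0)/2 = 2.3 m; q_1 = 0.18 × 0.16 × 2.3 = 0.06624 m³/s
w_2 = (7.5 − 0.0)/2 = 3.75 m; q_2 = 0.30 × 0.46 × 3.75 = 0.5175 m³/s
w_3 = (11.4 − 4.6)/2 = 3.4 m; q_3 = 0.34 × 0.44 × 3.4 = 0.5086 m³/s
w_4 = (13.6 − 7.5)/2 = 3.05 m; q_4 = 0.39 × 0.65 × 3.05 = 0.7732 m³/s
w_5 = (16.9 − 11.4)/2 = 2.75 m; q_5 = 0.29 × 0.60 × 2.75 = 0.4785 m³/s
w_6 = (27.3 − 13.6)/2 = 6.85 m; q_6 = 0.31 × 0.41 × 6.85 = 0.8706 m³/s
w_7 = (27.3 − 16.9)/2 = 5.2 m; q_7 = 0.18 × 0.13 × 5.2 = 0.1217 m³/s
Q = Σ qᵢ = 3.336 m³/s

3.34 m³/s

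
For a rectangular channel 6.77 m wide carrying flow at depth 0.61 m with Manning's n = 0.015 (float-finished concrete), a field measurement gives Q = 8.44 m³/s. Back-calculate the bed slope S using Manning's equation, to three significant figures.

A = b·y = 6.77 × 0.61 = 4.130 m²
P = b + 2y = 6.77 + 2×0.61 = 7.990 m
R = A/P = 4.130/7.990 = 0.5169 m
S = (Q·n / (1·A·R^(2/3)))² = (8.44×0.015 / (1×4.130×0.6440))² = 0.002266

0.00227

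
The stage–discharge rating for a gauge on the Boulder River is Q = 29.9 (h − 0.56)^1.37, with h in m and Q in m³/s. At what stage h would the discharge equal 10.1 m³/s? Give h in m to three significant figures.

h − h₀ = (Q/C)^(1/b) = (10.1/29.9)^(1/1.37) = 0.4528 m
h = 0.56 + 0.4528 = 1.013 m

1.01 m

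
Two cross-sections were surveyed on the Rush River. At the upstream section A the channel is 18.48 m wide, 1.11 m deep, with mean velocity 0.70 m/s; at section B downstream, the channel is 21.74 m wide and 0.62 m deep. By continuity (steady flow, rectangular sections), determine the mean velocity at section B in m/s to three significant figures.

Q = A₁V₁ = (18.48×1.11) × 0.70 = 14.36 m³/s
A₂ = 21.74 × 0.62 = 13.48 m²
V₂ = Q/A₂ = 14.36/13.48 = 1.065 m/s

1.07 m/s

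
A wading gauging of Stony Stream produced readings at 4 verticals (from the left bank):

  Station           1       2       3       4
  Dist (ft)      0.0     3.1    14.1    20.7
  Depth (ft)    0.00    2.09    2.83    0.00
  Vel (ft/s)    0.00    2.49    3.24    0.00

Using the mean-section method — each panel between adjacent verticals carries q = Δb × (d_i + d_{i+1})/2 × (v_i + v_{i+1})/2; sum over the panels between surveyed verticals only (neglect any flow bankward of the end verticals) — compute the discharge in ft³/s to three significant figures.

96.7 ft³/s

Panel 1-2: Δb = 3.1 ft, d̄ = (0.00+2.09)/2 = 1.045, v̄ = (0.00+2.49)/2 = 1.245 → q = 3.1×1.045×1.245 = 4.033 ft³/s
Panel 2-3: Δb = 11 ft, d̄ = (2.09+2.83)/2 = 2.46, v̄ = (2.49+3.24)/2 = 2.865 → q = 11×2.46×2.865 = 77.53 ft³/s
Panel 3-4: Δb = 6.6 ft, d̄ = (2.83+0.00)/2 = 1.415, v̄ = (3.24+0.00)/2 = 1.62 → q = 6.6×1.415×1.62 = 15.13 ft³/s
Q = Σ q = 96.69 ft³/s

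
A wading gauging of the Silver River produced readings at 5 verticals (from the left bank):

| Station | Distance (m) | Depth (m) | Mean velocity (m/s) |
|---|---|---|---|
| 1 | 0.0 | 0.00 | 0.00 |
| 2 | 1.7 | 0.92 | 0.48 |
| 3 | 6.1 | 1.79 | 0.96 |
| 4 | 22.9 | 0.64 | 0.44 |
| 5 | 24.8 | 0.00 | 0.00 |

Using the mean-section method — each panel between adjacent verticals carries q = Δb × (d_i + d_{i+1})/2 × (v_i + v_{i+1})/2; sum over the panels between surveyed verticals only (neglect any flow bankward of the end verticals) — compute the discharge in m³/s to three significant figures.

Panel 1-2: Δb = 1.7 m, d̄ = (0.00+0.92)/2 = 0.46, v̄ = (0.00+0.48)/2 = 0.24 → q = 1.7×0.46×0.24 = 0.1877 m³/s
Panel 2-3: Δb = 4.4 m, d̄ = (0.92+1.79)/2 = 1.355, v̄ = (0.48+0.96)/2 = 0.72 → q = 4.4×1.355×0.72 = 4.293 m³/s
Panel 3-4: Δb = 16.8 m, d̄ = (1.79+0.64)/2 = 1.215, v̄ = (0.96+0.44)/2 = 0.7 → q = 16.8×1.215×0.7 = 14.29 m³/s
Panel 4-5: Δb = 1.9 m, d̄ = (0.64+0.00)/2 = 0.32, v̄ = (0.44+0.00)/2 = 0.22 → q = 1.9×0.32×0.22 = 0.1338 m³/s
Q = Σ q = 18.90 m³/s

18.9 m³/s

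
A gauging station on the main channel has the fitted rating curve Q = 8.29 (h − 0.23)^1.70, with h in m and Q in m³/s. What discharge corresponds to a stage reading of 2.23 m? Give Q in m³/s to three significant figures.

Q = 8.29 × (2.23 − 0.23)^1.70 = 8.29 × 2^1.70 = 26.93 m³/s

26.9 m³/s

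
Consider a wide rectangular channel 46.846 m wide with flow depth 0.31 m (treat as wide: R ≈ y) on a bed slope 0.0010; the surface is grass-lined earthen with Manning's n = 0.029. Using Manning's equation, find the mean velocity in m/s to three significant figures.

0.499 m/s

A = b·y = 46.846 × 0.31 = 14.52 m²
Wide channel: R ≈ y = 0.31 m
Q = (1/n)·A·R^(2/3)·S^(1/2) = (1/0.029) × 14.52 × 0.3100^(2/3) × 0.0010^(1/2) = 7.253 m³/s
V = Q/A = 7.253/14.52 = 0.4995 m/s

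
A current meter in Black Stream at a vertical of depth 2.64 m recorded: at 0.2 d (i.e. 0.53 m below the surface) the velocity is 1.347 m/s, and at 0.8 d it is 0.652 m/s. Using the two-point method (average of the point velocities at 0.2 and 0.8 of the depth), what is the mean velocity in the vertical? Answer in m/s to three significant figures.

1.00 m/s

v̄ = (1.347 + 0.652) / 2 = 0.9995 m/s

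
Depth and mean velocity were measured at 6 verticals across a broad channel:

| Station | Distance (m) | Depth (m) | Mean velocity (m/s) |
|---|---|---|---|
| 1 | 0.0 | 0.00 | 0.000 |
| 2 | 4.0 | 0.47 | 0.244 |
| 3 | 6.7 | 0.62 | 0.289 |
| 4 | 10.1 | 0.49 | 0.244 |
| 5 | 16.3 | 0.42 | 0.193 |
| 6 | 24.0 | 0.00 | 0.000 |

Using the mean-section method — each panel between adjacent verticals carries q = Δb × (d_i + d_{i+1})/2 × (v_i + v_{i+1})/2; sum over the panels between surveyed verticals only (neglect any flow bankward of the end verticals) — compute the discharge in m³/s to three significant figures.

1.78 m³/s

Panel 1-2: Δb = 4 m, d̄ = (0.00+0.47)/2 = 0.235, v̄ = (0.000+0.244)/2 = 0.122 → q = 4×0.235×0.122 = 0.1147 m³/s
Panel 2-3: Δb = 2.7 m, d̄ = (0.47+0.62)/2 = 0.545, v̄ = (0.244+0.289)/2 = 0.2665 → q = 2.7×0.545×0.2665 = 0.3922 m³/s
Panel 3-4: Δb = 3.4 m, d̄ = (0.62+0.49)/2 = 0.555, v̄ = (0.289+0.244)/2 = 0.2665 → q = 3.4×0.555×0.2665 = 0.5029 m³/s
Panel 4-5: Δb = 6.2 m, d̄ = (0.49+0.42)/2 = 0.455, v̄ = (0.244+0.193)/2 = 0.2185 → q = 6.2×0.455×0.2185 = 0.6164 m³/s
Panel 5-6: Δb = 7.7 m, d̄ = (0.42+0.00)/2 = 0.21, v̄ = (0.193+0.000)/2 = 0.0965 → q = 7.7×0.21×0.0965 = 0.1560 m³/s
Q = Σ q = 1.782 m³/s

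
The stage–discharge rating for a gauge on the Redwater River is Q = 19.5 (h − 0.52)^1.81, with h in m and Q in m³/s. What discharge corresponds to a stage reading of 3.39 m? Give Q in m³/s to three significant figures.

131 m³/s

Q = 19.5 × (3.39 − 0.52)^1.81 = 19.5 × 2.87^1.81 = 131.5 m³/s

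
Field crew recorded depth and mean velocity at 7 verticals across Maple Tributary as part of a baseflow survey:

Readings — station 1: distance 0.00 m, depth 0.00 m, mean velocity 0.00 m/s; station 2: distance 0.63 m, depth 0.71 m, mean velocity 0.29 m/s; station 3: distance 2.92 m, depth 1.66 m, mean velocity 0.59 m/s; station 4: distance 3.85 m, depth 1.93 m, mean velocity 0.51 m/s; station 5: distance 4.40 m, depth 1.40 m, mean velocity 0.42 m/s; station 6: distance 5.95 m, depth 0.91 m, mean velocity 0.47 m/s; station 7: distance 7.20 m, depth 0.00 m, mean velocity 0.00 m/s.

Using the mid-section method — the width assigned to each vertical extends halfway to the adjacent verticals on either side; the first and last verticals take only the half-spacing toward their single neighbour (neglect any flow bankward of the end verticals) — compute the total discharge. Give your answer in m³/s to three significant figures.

3.82 m³/s

w_2 = (2.92 − 0.00)/2 = 1.46 m; q_2 = 0.29 × 0.71 × 1.46 = 0.3006 m³/s
w_3 = (3.85 − 0.63)/2 = 1.61 m; q_3 = 0.59 × 1.66 × 1.61 = 1.577 m³/s
w_4 = (4.40 − 2.92)/2 = 0.74 m; q_4 = 0.51 × 1.93 × 0.74 = 0.7284 m³/s
w_5 = (5.95 − 3.85)/2 = 1.05 m; q_5 = 0.42 × 1.40 × 1.05 = 0.6174 m³/s
w_6 = (7.20 − 4.40)/2 = 1.4 m; q_6 = 0.47 × 0.91 × 1.4 = 0.5988 m³/s
Stations 1, 7 contribute zero (depth or velocity is 0).
Q = Σ qᵢ = 3.822 m³/s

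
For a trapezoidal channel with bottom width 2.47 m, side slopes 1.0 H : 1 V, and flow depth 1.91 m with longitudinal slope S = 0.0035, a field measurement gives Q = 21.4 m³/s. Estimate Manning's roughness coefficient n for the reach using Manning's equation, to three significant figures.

0.0241

A = (b + z·y)·y = (2.47 + 1.0×1.91)×1.91 = 8.366 m²
P = b + 2y√(1+z²) = 2.47 + 2×1.91×√(1+1.0²) = 7.872 m
R = A/P = 8.366/7.872 = 1.063 m
n = (1/Q)·A·R^(2/3)·S^(1/2) = (1/21.4) × 8.366 × 1.041 × 0.05916 = 0.02408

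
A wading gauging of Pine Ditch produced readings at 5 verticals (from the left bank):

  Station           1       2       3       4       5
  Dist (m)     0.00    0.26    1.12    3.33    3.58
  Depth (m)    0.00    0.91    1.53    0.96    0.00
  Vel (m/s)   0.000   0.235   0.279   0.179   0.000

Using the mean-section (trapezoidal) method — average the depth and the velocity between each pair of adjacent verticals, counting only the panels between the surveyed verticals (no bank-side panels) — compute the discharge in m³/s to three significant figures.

0.924 m³/s

Panel 1-2: Δb = 0.26 m, d̄ = (0.00+0.91)/2 = 0.455, v̄ = (0.000+0.235)/2 = 0.1175 → q = 0.26×0.455×0.1175 = 0.01390 m³/s
Panel 2-3: Δb = 0.86 m, d̄ = (0.91+1.53)/2 = 1.22, v̄ = (0.235+0.279)/2 = 0.257 → q = 0.86×1.22×0.257 = 0.2696 m³/s
Panel 3-4: Δb = 2.21 m, d̄ = (1.53+0.96)/2 = 1.245, v̄ = (0.279+0.179)/2 = 0.229 → q = 2.21×1.245×0.229 = 0.6301 m³/s
Panel 4-5: Δb = 0.25 m, d̄ = (0.96+0.00)/2 = 0.48, v̄ = (0.179+0.000)/2 = 0.0895 → q = 0.25×0.48×0.0895 = 0.01074 m³/s
Q = Σ q = 0.9244 m³/s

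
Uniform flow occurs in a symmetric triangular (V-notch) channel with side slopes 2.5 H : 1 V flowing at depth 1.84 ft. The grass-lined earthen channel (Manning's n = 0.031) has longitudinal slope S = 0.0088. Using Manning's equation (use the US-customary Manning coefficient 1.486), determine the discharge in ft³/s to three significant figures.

34.3 ft³/s

A = z·y² = 2.5×1.84² = 8.464 ft²
P = 2y√(1+z²) = 2×1.84×√(1+2.5²) = 9.909 ft
R = A/P = 8.464/9.909 = 0.8542 ft
Q = (1.486/n)·A·R^(2/3)·S^(1/2) = (1.486/0.031) × 8.464 × 0.8542^(2/3) × 0.0088^(1/2) = 34.26 ft³/s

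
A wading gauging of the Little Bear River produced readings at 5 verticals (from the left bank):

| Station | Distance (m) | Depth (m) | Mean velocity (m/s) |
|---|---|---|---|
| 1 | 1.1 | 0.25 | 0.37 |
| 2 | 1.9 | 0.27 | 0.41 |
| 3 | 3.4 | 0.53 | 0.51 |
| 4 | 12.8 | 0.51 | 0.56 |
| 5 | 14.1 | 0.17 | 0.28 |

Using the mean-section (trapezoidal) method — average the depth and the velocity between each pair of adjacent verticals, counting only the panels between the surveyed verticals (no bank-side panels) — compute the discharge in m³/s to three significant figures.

Panel 1-2: Δb = 0.8 m, d̄ = (0.25+0.27)/2 = 0.26, v̄ = (0.37+0.41)/2 = 0.39 → q = 0.8×0.26×0.39 = 0.08112 m³/s
Panel 2-3: Δb = 1.5 m, d̄ = (0.27+0.53)/2 = 0.4, v̄ = (0.41+0.51)/2 = 0.46 → q = 1.5×0.4×0.46 = 0.2760 m³/s
Panel 3-4: Δb = 9.4 m, d̄ = (0.53+0.51)/2 = 0.52, v̄ = (0.51+0.56)/2 = 0.535 → q = 9.4×0.52×0.535 = 2.615 m³/s
Panel 4-5: Δb = 1.3 m, d̄ = (0.51+0.17)/2 = 0.34, v̄ = (0.56+0.28)/2 = 0.42 → q = 1.3×0.34×0.42 = 0.1856 m³/s
Q = Σ q = 3.158 m³/s

3.16 m³/s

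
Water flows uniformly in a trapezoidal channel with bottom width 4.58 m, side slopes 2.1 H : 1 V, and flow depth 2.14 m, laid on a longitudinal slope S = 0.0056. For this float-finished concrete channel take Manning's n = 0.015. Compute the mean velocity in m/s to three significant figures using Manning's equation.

A = (b + z·y)·y = (4.58 + 2.1×2.14)×2.14 = 19.42 m²
P = b + 2y√(1+z²) = 4.58 + 2×2.14×√(1+2.1²) = 14.54 m
R = A/P = 19.42/14.54 = 1.336 m
Q = (1/n)·A·R^(2/3)·S^(1/2) = (1/0.015) × 19.42 × 1.336^(2/3) × 0.0056^(1/2) = 117.5 m³/s
V = Q/A = 117.5/19.42 = 6.052 m/s

6.05 m/s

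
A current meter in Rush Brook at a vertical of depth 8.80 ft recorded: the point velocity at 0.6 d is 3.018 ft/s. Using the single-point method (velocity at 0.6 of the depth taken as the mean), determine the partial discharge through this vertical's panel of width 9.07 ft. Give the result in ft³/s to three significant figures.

v̄ = v₀.₆ = 3.018 ft/s
q = v̄ × d × w = 3.018 × 8.80 × 9.07 = 240.9 ft³/s

241 ft³/s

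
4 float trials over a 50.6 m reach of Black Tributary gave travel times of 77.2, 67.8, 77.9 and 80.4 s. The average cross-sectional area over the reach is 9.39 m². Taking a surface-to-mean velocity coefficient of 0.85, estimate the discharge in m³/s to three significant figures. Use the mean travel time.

5.33 m³/s

t̄ = (77.2 + 67.8 + 77.9 + 80.4) / 4 = 75.825 s
v_surface = L / t̄ = 50.6 / 75.825 = 0.6673 m/s
v_mean = 0.85 × 0.6673 = 0.5672 m/s
Q = A × v_mean = 9.39 × 0.5672 = 5.326 m³/s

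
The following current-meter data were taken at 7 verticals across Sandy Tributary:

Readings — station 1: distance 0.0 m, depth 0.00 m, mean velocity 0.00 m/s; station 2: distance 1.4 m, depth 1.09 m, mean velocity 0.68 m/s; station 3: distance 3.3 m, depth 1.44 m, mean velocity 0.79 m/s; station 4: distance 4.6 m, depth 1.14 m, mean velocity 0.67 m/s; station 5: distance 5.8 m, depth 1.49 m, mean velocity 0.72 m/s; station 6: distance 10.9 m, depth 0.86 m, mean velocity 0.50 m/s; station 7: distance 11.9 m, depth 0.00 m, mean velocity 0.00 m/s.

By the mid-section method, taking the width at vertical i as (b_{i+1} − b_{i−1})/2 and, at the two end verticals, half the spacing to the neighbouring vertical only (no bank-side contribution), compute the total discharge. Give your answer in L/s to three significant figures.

8690 L/s

w_2 = (3.3 − 0.0)/2 = 1.65 m; q_2 = 0.68 × 1.09 × 1.65 = 1.223 m³/s
w_3 = (4.6 − 1.4)/2 = 1.6 m; q_3 = 0.79 × 1.44 × 1.6 = 1.820 m³/s
w_4 = (5.8 − 3.3)/2 = 1.25 m; q_4 = 0.67 × 1.14 × 1.25 = 0.9548 m³/s
w_5 = (10.9 − 4.6)/2 = 3.15 m; q_5 = 0.72 × 1.49 × 3.15 = 3.379 m³/s
w_6 = (11.9 − 5.8)/2 = 3.05 m; q_6 = 0.50 × 0.86 × 3.05 = 1.312 m³/s
Stations 1, 7 contribute zero (depth or velocity is 0).
Q = Σ qᵢ = 8.689 m³/s
= 8.689 × 1000 = 8689 L/s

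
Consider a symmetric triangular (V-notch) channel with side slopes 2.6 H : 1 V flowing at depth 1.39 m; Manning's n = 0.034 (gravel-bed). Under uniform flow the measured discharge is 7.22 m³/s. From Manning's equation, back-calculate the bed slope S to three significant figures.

A = z·y² = 2.6×1.39² = 5.023 m²
P = 2y√(1+z²) = 2×1.39×√(1+2.6²) = 7.744 m
R = A/P = 5.023/7.744 = 0.6487 m
S = (Q·n / (1·A·R^(2/3)))² = (7.22×0.034 / (1×5.023×0.7494))² = 0.004253

0.00425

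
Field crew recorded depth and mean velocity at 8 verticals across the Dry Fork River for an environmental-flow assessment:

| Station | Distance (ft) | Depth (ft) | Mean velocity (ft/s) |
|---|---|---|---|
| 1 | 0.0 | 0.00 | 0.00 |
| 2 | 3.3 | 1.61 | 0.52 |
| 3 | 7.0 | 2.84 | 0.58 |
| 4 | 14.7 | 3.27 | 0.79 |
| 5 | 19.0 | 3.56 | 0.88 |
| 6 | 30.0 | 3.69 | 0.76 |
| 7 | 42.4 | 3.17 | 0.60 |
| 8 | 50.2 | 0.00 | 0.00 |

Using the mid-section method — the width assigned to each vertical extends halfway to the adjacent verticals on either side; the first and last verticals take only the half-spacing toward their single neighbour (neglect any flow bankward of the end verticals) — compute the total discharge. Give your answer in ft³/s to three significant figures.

w_2 = (7.0 − 0.0)/2 = 3.5 ft; q_2 = 0.52 × 1.61 × 3.5 = 2.930 ft³/s
w_3 = (14.7 − 3.3)/2 = 5.7 ft; q_3 = 0.58 × 2.84 × 5.7 = 9.389 ft³/s
w_4 = (19.0 − 7.0)/2 = 6 ft; q_4 = 0.79 × 3.27 × 6 = 15.50 ft³/s
w_5 = (30.0 − 14.7)/2 = 7.65 ft; q_5 = 0.88 × 3.56 × 7.65 = 23.97 ft³/s
w_6 = (42.4 − 19.0)/2 = 11.7 ft; q_6 = 0.76 × 3.69 × 11.7 = 32.81 ft³/s
w_7 = (50.2 − 30.0)/2 = 10.1 ft; q_7 = 0.60 × 3.17 × 10.1 = 19.21 ft³/s
Stations 1, 8 contribute zero (depth or velocity is 0).
Q = Σ qᵢ = 103.8 ft³/s

104 ft³/s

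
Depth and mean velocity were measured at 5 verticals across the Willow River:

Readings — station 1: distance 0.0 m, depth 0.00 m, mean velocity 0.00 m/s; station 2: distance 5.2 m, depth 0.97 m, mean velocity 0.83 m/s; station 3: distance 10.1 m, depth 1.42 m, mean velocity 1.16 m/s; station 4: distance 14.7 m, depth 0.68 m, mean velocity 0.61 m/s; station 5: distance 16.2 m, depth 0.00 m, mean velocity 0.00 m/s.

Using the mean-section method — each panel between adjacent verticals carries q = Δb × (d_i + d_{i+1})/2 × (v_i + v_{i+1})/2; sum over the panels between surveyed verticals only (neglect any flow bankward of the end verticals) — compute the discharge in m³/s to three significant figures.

Panel 1-2: Δb = 5.2 m, d̄ = (0.00+0.97)/2 = 0.485, v̄ = (0.00+0.83)/2 = 0.415 → q = 5.2×0.485×0.415 = 1.047 m³/s
Panel 2-3: Δb = 4.9 m, d̄ = (0.97+1.42)/2 = 1.195, v̄ = (0.83+1.16)/2 = 0.995 → q = 4.9×1.195×0.995 = 5.826 m³/s
Panel 3-4: Δb = 4.6 m, d̄ = (1.42+0.68)/2 = 1.05, v̄ = (1.16+0.61)/2 = 0.885 → q = 4.6×1.05×0.885 = 4.275 m³/s
Panel 4-5: Δb = 1.5 m, d̄ = (0.68+0.00)/2 = 0.34, v̄ = (0.61+0.00)/2 = 0.305 → q = 1.5×0.34×0.305 = 0.1556 m³/s
Q = Σ q = 11.30 m³/s

11.3 m³/s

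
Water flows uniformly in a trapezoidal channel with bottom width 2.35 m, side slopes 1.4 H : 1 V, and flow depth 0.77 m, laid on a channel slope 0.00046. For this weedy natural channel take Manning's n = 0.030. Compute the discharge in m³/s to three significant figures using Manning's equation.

A = (b + z·y)·y = (2.35 + 1.4×0.77)×0.77 = 2.640 m²
P = b + 2y√(1+z²) = 2.35 + 2×0.77×√(1+1.4²) = 5.000 m
R = A/P = 2.640/5.000 = 0.5280 m
Q = (1/n)·A·R^(2/3)·S^(1/2) = (1/0.030) × 2.640 × 0.5280^(2/3) × 0.00046^(1/2) = 1.233 m³/s

1.23 m³/s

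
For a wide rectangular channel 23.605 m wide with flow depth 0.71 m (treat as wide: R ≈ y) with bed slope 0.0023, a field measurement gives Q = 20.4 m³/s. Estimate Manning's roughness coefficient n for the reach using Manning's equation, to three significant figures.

0.0314

A = b·y = 23.605 × 0.71 = 16.76 m²
Wide channel: R ≈ y = 0.71 m
n = (1/Q)·A·R^(2/3)·S^(1/2) = (1/20.4) × 16.76 × 0.7959 × 0.04796 = 0.03136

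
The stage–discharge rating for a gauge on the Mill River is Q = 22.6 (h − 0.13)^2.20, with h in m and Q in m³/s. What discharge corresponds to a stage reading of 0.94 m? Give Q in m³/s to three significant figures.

Q = 22.6 × (0.94 − 0.13)^2.20 = 22.6 × 0.81^2.20 = 14.22 m³/s

14.2 m³/s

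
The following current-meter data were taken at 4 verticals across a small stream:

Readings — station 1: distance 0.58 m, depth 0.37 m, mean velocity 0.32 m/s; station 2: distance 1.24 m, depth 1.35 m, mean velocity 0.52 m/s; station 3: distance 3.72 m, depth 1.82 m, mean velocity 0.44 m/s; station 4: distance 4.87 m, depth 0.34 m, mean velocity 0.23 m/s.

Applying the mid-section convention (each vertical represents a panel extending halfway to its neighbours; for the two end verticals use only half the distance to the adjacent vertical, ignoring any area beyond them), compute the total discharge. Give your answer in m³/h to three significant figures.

w_1 = (1.24 − 0.58)/2 = 0.33 m; q_1 = 0.32 × 0.37 × 0.33 = 0.03907 m³/s
w_2 = (3.72 − 0.58)/2 = 1.57 m; q_2 = 0.52 × 1.35 × 1.57 = 1.102 m³/s
w_3 = (4.87 − 1.24)/2 = 1.815 m; q_3 = 0.44 × 1.82 × 1.815 = 1.453 m³/s
w_4 = (4.87 − 3.72)/2 = 0.575 m; q_4 = 0.23 × 0.34 × 0.575 = 0.04497 m³/s
Q = Σ qᵢ = 2.640 m³/s
= 2.640 × 3600 = 9503 m³/h

9500 m³/h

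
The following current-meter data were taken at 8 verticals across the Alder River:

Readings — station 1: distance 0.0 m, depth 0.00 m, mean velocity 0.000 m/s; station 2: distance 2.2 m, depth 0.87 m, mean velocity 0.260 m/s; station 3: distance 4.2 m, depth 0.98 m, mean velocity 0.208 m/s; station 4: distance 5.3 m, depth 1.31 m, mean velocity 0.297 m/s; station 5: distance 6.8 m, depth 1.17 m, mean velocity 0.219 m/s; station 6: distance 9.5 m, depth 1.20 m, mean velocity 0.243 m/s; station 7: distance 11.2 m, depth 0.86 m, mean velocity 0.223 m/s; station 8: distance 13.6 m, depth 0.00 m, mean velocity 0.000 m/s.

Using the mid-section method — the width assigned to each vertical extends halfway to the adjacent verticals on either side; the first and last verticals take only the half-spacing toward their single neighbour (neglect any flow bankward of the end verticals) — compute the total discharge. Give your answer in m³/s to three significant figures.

2.87 m³/s

w_2 = (4.2 − 0.0)/2 = 2.1 m; q_2 = 0.260 × 0.87 × 2.1 = 0.4750 m³/s
w_3 = (5.3 − 2.2)/2 = 1.55 m; q_3 = 0.208 × 0.98 × 1.55 = 0.3160 m³/s
w_4 = (6.8 − 4.2)/2 = 1.3 m; q_4 = 0.297 × 1.31 × 1.3 = 0.5058 m³/s
w_5 = (9.5 − 5.3)/2 = 2.1 m; q_5 = 0.219 × 1.17 × 2.1 = 0.5381 m³/s
w_6 = (11.2 − 6.8)/2 = 2.2 m; q_6 = 0.243 × 1.20 × 2.2 = 0.6415 m³/s
w_7 = (13.6 − 9.5)/2 = 2.05 m; q_7 = 0.223 × 0.86 × 2.05 = 0.3931 m³/s
Stations 1, 8 contribute zero (depth or velocity is 0).
Q = Σ qᵢ = 2.870 m³/s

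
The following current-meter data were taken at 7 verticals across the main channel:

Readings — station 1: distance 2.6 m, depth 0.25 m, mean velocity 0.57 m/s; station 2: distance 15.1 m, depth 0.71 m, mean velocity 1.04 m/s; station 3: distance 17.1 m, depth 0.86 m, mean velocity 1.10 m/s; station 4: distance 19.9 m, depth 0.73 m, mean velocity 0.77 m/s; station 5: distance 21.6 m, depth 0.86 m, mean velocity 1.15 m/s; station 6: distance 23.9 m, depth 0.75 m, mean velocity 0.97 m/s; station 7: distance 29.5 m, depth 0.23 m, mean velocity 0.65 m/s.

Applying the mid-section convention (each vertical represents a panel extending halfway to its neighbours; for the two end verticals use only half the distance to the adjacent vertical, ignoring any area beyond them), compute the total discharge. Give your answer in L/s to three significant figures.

w_1 = (15.1 − 2.6)/2 = 6.25 m; q_1 = 0.57 × 0.25 × 6.25 = 0.8906 m³/s
w_2 = (17.1 − 2.6)/2 = 7.25 m; q_2 = 1.04 × 0.71 × 7.25 = 5.353 m³/s
w_3 = (19.9 − 15.1)/2 = 2.4 m; q_3 = 1.10 × 0.86 × 2.4 = 2.270 m³/s
w_4 = (21.6 − 17.1)/2 = 2.25 m; q_4 = 0.77 × 0.73 × 2.25 = 1.265 m³/s
w_5 = (23.9 − 19.9)/2 = 2 m; q_5 = 1.15 × 0.86 × 2 = 1.978 m³/s
w_6 = (29.5 − 21.6)/2 = 3.95 m; q_6 = 0.97 × 0.75 × 3.95 = 2.874 m³/s
w_7 = (29.5 − 23.9)/2 = 2.8 m; q_7 = 0.65 × 0.23 × 2.8 = 0.4186 m³/s
Q = Σ qᵢ = 15.05 m³/s
= 15.05 × 1000 = 15050 L/s

15000 L/s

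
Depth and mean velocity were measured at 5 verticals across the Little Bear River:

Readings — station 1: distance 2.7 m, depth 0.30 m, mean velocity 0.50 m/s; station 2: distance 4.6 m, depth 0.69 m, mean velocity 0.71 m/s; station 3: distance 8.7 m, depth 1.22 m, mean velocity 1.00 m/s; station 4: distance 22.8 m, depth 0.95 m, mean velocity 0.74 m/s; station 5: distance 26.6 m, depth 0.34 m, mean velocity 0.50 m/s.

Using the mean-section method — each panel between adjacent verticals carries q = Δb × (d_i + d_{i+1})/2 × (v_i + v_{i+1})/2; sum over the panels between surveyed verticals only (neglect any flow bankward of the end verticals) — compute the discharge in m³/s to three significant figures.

18.7 m³/s

Panel 1-2: Δb = 1.9 m, d̄ = (0.30+0.69)/2 = 0.495, v̄ = (0.50+0.71)/2 = 0.605 → q = 1.9×0.495×0.605 = 0.5690 m³/s
Panel 2-3: Δb = 4.1 m, d̄ = (0.69+1.22)/2 = 0.955, v̄ = (0.71+1.00)/2 = 0.855 → q = 4.1×0.955×0.855 = 3.348 m³/s
Panel 3-4: Δb = 14.1 m, d̄ = (1.22+0.95)/2 = 1.085, v̄ = (1.00+0.74)/2 = 0.87 → q = 14.1×1.085×0.87 = 13.31 m³/s
Panel 4-5: Δb = 3.8 m, d̄ = (0.95+0.34)/2 = 0.645, v̄ = (0.74+0.50)/2 = 0.62 → q = 3.8×0.645×0.62 = 1.520 m³/s
Q = Σ q = 18.75 m³/s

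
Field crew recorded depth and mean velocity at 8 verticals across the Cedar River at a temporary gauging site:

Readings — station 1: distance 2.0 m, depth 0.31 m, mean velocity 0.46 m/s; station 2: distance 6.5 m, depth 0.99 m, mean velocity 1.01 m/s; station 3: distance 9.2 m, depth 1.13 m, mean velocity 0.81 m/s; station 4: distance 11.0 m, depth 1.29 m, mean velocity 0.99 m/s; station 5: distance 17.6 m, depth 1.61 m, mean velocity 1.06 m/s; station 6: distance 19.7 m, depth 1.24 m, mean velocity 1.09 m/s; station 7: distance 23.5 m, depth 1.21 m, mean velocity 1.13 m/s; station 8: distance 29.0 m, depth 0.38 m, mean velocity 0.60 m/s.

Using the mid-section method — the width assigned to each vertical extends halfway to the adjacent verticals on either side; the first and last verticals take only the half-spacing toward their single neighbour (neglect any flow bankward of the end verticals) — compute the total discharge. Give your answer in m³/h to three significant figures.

107000 m³/h

w_1 = (6.5 − 2.0)/2 = 2.25 m; q_1 = 0.46 × 0.31 × 2.25 = 0.3209 m³/s
w_2 = (9.2 − 2.0)/2 = 3.6 m; q_2 = 1.01 × 0.99 × 3.6 = 3.600 m³/s
w_3 = (11.0 − 6.5)/2 = 2.25 m; q_3 = 0.81 × 1.13 × 2.25 = 2.059 m³/s
w_4 = (17.6 − 9.2)/2 = 4.2 m; q_4 = 0.99 × 1.29 × 4.2 = 5.364 m³/s
w_5 = (19.7 − 11.0)/2 = 4.35 m; q_5 = 1.06 × 1.61 × 4.35 = 7.424 m³/s
w_6 = (23.5 − 17.6)/2 = 2.95 m; q_6 = 1.09 × 1.24 × 2.95 = 3.987 m³/s
w_7 = (29.0 − 19.7)/2 = 4.65 m; q_7 = 1.13 × 1.21 × 4.65 = 6.358 m³/s
w_8 = (29.0 − 23.5)/2 = 2.75 m; q_8 = 0.60 × 0.38 × 2.75 = 0.6270 m³/s
Q = Σ qᵢ = 29.74 m³/s
= 29.74 × 3600 = 107100 m³/h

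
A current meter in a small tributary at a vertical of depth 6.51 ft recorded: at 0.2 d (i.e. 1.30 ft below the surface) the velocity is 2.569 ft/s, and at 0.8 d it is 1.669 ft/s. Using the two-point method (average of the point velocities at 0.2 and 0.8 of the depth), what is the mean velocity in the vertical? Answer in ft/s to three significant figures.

v̄ = (2.569 + 1.669) / 2 = 2.119 ft/s

2.12 ft/s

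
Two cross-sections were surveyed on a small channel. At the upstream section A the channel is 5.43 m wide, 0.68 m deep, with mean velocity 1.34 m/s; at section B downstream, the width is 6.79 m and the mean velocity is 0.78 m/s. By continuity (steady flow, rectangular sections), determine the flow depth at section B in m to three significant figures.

Q = A₁V₁ = (5.43×0.68) × 1.34 = 4.948 m³/s
d₂ = Q/(b₂ V₂) = 4.948/(6.79×0.78) = 0.9342 m

0.934 m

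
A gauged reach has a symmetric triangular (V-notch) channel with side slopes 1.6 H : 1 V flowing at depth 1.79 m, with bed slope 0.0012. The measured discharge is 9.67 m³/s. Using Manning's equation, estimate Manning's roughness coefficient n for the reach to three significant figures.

A = z·y² = 1.6×1.79² = 5.127 m²
P = 2y√(1+z²) = 2×1.79×√(1+1.6²) = 6.755 m
R = A/P = 5.127/6.755 = 0.7590 m
n = (1/Q)·A·R^(2/3)·S^(1/2) = (1/9.67) × 5.127 × 0.8320 × 0.03464 = 0.01528

0.0153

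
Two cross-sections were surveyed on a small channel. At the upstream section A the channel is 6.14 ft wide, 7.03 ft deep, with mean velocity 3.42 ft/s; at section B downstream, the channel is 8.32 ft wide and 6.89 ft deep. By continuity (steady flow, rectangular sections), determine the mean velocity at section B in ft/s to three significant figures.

2.58 ft/s

Q = A₁V₁ = (6.14×7.03) × 3.42 = 147.6 ft³/s
A₂ = 8.32 × 6.89 = 57.32 ft²
V₂ = Q/A₂ = 147.6/57.32 = 2.575 ft/s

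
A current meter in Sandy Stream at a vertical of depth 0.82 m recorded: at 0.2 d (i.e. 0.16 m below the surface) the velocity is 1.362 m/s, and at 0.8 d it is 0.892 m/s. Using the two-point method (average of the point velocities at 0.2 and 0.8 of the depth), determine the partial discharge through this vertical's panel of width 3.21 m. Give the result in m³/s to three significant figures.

2.97 m³/s

v̄ = (1.362 + 0.892) / 2 = 1.127 m/s
q = v̄ × d × w = 1.127 × 0.82 × 3.21 = 2.966 m³/s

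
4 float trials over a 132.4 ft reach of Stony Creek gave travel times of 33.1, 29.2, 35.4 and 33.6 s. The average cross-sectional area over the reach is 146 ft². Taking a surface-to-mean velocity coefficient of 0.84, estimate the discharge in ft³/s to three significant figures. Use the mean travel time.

495 ft³/s

t̄ = (33.1 + 29.2 + 35.4 + 33.6) / 4 = 32.825 s
v_surface = L / t̄ = 132.4 / 32.825 = 4.034 ft/s
v_mean = 0.84 × 4.034 = 3.388 ft/s
Q = A × v_mean = 146 × 3.388 = 494.7 ft³/s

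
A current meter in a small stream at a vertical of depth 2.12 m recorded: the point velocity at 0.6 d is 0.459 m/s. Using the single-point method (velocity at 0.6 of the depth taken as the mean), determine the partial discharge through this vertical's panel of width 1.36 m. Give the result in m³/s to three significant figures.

v̄ = v₀.₆ = 0.459 m/s
q = v̄ × d × w = 0.4590 × 2.12 × 1.36 = 1.323 m³/s

1.32 m³/s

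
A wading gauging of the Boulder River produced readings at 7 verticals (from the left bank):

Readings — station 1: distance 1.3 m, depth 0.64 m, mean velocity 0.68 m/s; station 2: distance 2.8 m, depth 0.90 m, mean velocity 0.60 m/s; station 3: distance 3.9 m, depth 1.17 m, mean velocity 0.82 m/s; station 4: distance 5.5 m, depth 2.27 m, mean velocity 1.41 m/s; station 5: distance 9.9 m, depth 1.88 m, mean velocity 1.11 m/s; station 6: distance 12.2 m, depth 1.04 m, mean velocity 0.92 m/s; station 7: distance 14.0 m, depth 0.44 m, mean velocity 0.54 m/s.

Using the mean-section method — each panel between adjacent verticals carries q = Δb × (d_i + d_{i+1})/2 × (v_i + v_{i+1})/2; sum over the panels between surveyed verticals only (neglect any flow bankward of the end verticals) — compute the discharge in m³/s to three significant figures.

20.5 m³/s

Panel 1-2: Δb = 1.5 m, d̄ = (0.64+0.90)/2 = 0.77, v̄ = (0.68+0.60)/2 = 0.64 → q = 1.5×0.77×0.64 = 0.7392 m³/s
Panel 2-3: Δb = 1.1 m, d̄ = (0.90+1.17)/2 = 1.035, v̄ = (0.60+0.82)/2 = 0.71 → q = 1.1×1.035×0.71 = 0.8083 m³/s
Panel 3-4: Δb = 1.6 m, d̄ = (1.17+2.27)/2 = 1.72, v̄ = (0.82+1.41)/2 = 1.115 → q = 1.6×1.72×1.115 = 3.068 m³/s
Panel 4-5: Δb = 4.4 m, d̄ = (2.27+1.88)/2 = 2.075, v̄ = (1.41+1.11)/2 = 1.26 → q = 4.4×2.075×1.26 = 11.50 m³/s
Panel 5-6: Δb = 2.3 m, d̄ = (1.88+1.04)/2 = 1.46, v̄ = (1.11+0.92)/2 = 1.015 → q = 2.3×1.46×1.015 = 3.408 m³/s
Panel 6-7: Δb = 1.8 m, d̄ = (1.04+0.44)/2 = 0.74, v̄ = (0.92+0.54)/2 = 0.73 → q = 1.8×0.74×0.73 = 0.9724 m³/s
Q = Σ q = 20.50 m³/s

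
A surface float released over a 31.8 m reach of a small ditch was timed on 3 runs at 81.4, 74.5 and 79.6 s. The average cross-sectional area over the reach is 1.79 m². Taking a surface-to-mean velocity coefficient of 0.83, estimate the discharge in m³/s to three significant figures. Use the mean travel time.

t̄ = (81.4 + 74.5 + 79.6) / 3 = 78.5 s
v_surface = L / t̄ = 31.8 / 78.5 = 0.4051 m/s
v_mean = 0.83 × 0.4051 = 0.3362 m/s
Q = A × v_mean = 1.79 × 0.3362 = 0.6019 m³/s

0.602 m³/s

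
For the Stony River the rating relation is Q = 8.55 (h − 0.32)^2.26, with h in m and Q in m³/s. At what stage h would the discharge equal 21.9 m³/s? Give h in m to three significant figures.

1.84 m

h − h₀ = (Q/C)^(1/b) = (21.9/8.55)^(1/2.26) = 1.516 m
h = 0.32 + 1.516 = 1.836 m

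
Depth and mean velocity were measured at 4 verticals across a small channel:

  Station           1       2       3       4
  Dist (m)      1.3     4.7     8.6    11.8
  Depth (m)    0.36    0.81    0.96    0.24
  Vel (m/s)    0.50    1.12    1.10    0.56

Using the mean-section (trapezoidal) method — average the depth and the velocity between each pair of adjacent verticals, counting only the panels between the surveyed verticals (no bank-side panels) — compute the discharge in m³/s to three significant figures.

7.04 m³/s

Panel 1-2: Δb = 3.4 m, d̄ = (0.36+0.81)/2 = 0.585, v̄ = (0.50+1.12)/2 = 0.81 → q = 3.4×0.585×0.81 = 1.611 m³/s
Panel 2-3: Δb = 3.9 m, d̄ = (0.81+0.96)/2 = 0.885, v̄ = (1.12+1.10)/2 = 1.11 → q = 3.9×0.885×1.11 = 3.831 m³/s
Panel 3-4: Δb = 3.2 m, d̄ = (0.96+0.24)/2 = 0.6, v̄ = (1.10+0.56)/2 = 0.83 → q = 3.2×0.6×0.83 = 1.594 m³/s
Q = Σ q = 7.036 m³/s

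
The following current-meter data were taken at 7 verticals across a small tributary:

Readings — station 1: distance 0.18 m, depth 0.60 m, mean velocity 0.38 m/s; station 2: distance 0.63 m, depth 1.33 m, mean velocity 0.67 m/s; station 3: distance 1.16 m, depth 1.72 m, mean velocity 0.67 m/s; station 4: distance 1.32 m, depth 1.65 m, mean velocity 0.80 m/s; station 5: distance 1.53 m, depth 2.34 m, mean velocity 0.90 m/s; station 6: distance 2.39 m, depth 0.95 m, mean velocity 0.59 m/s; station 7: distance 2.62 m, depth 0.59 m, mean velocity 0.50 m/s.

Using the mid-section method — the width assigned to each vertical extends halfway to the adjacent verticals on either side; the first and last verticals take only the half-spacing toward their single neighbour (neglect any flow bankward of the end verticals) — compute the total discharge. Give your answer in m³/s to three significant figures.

w_1 = (0.63 − 0.18)/2 = 0.225 m; q_1 = 0.38 × 0.60 × 0.225 = 0.05130 m³/s
w_2 = (1.16 − 0.18)/2 = 0.49 m; q_2 = 0.67 × 1.33 × 0.49 = 0.4366 m³/s
w_3 = (1.32 − 0.63)/2 = 0.345 m; q_3 = 0.67 × 1.72 × 0.345 = 0.3976 m³/s
w_4 = (1.53 − 1.16)/2 = 0.185 m; q_4 = 0.80 × 1.65 × 0.185 = 0.2442 m³/s
w_5 = (2.39 − 1.32)/2 = 0.535 m; q_5 = 0.90 × 2.34 × 0.535 = 1.127 m³/s
w_6 = (2.62 − 1.53)/2 = 0.545 m; q_6 = 0.59 × 0.95 × 0.545 = 0.3055 m³/s
w_7 = (2.62 − 2.39)/2 = 0.115 m; q_7 = 0.50 × 0.59 × 0.115 = 0.03393 m³/s
Q = Σ qᵢ = 2.596 m³/s

2.60 m³/s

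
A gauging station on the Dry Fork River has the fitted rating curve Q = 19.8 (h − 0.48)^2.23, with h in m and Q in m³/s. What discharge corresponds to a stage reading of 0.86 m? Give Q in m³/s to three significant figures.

2.29 m³/s

Q = 19.8 × (0.86 − 0.48)^2.23 = 19.8 × 0.38^2.23 = 2.289 m³/s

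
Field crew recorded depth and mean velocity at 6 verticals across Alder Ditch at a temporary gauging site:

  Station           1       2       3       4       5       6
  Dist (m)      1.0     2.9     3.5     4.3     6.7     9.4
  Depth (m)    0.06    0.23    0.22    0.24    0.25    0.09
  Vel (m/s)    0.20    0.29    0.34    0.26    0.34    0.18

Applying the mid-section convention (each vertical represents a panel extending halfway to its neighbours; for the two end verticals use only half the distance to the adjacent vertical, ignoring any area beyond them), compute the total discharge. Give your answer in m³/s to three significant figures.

w_1 = (2.9 − 1.0)/2 = 0.95 m; q_1 = 0.20 × 0.06 × 0.95 = 0.01140 m³/s
w_2 = (3.5 − 1.0)/2 = 1.25 m; q_2 = 0.29 × 0.23 × 1.25 = 0.08338 m³/s
w_3 = (4.3 − 2.9)/2 = 0.7 m; q_3 = 0.34 × 0.22 × 0.7 = 0.05236 m³/s
w_4 = (6.7 − 3.5)/2 = 1.6 m; q_4 = 0.26 × 0.24 × 1.6 = 0.09984 m³/s
w_5 = (9.4 − 4.3)/2 = 2.55 m; q_5 = 0.34 × 0.25 × 2.55 = 0.2168 m³/s
w_6 = (9.4 − 6.7)/2 = 1.35 m; q_6 = 0.18 × 0.09 × 1.35 = 0.02187 m³/s
Q = Σ qᵢ = 0.4856 m³/s

0.486 m³/s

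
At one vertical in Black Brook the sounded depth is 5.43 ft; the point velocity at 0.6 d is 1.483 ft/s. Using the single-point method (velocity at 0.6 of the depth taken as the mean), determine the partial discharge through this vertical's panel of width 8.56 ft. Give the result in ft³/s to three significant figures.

68.9 ft³/s

v̄ = v₀.₆ = 1.483 ft/s
q = v̄ × d × w = 1.483 × 5.43 × 8.56 = 68.93 ft³/s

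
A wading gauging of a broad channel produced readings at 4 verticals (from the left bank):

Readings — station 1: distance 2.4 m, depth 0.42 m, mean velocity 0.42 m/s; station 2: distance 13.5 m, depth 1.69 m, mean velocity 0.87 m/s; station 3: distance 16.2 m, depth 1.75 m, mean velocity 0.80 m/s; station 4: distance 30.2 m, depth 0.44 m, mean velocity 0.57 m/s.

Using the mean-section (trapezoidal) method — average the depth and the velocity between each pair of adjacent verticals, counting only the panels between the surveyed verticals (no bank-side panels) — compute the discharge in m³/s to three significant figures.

21.9 m³/s

Panel 1-2: Δb = 11.1 m, d̄ = (0.42+1.69)/2 = 1.055, v̄ = (0.42+0.87)/2 = 0.645 → q = 11.1×1.055×0.645 = 7.553 m³/s
Panel 2-3: Δb = 2.7 m, d̄ = (1.69+1.75)/2 = 1.72, v̄ = (0.87+0.80)/2 = 0.835 → q = 2.7×1.72×0.835 = 3.878 m³/s
Panel 3-4: Δb = 14 m, d̄ = (1.75+0.44)/2 = 1.095, v̄ = (0.80+0.57)/2 = 0.685 → q = 14×1.095×0.685 = 10.50 m³/s
Q = Σ q = 21.93 m³/s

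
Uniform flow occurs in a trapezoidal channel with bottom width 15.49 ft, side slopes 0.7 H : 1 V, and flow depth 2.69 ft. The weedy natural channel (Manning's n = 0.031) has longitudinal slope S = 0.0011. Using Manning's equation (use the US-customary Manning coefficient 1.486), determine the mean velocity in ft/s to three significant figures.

2.62 ft/s

A = (b + z·y)·y = (15.49 + 0.7×2.69)×2.69 = 46.73 ft²
P = b + 2y√(1+z²) = 15.49 + 2×2.69×√(1+0.7²) = 22.06 ft
R = A/P = 46.73/22.06 = 2.119 ft
Q = (1.486/n)·A·R^(2/3)·S^(1/2) = (1.486/0.031) × 46.73 × 2.119^(2/3) × 0.0011^(1/2) = 122.6 ft³/s
V = Q/A = 122.6/46.73 = 2.623 ft/s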